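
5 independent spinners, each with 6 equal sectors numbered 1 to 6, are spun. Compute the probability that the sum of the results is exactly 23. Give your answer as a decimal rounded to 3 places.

0.039

There are 6^5 = 7776 equally likely outcomes.
The number of ordered 5-tuples from {1,…,6} summing to 23 is 305.
P(sum = 23) = 305/7776 ≈ 0.039.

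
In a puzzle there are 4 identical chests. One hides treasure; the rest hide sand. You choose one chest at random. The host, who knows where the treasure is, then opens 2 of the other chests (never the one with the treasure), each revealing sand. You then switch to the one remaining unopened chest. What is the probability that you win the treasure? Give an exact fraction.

3/4

Your original chest holds the treasure with probability 1/4, so the other 3 collectively hold it with probability 3/4.
The host can always find 2 empty chests to open, so the reveals don't change that 3/4; it is now spread over the 1 remaining unopened chest.
P(win by switching) = (3/4) · (1/1) = 3/4.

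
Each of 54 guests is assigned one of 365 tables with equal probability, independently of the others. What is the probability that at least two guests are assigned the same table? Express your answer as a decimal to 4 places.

It's easier to compute the probability that all 54 are distinct.
P(all distinct) = 365/365 · 364/365 · ··· · 312/365 ≈ 0.0161.
So the probability of at least one match is 1 − 0.0161 = 0.9839.

0.9839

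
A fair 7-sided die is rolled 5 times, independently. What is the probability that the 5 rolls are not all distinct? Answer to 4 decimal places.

0.8501

P(all 5 different) = 7/7 · 6/7 · ··· · 3/7 ≈ 0.1499.
P(at least two equal) = 1 − 0.1499 = 0.8501.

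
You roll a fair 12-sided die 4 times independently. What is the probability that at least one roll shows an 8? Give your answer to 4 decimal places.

P(no roll shows an 8) = (11/12)^4 ≈ 0.7061.
P(at least one) = 1 − 0.7061 = 0.2939.

0.2939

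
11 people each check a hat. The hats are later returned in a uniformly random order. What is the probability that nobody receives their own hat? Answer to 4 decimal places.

0.3679

This is the derangement probability: permutations of 11 with no fixed point.
D(11) = 11! · (1 − 1/1! + 1/2! − ··· + (−1)^11/11!) = 14684570.
P = 14684570/39916800 = 1468457/3991680 ≈ 0.3679.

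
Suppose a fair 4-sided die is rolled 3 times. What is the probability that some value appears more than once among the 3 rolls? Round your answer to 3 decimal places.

P(all 3 different) = 4/4 · 3/4 · ··· · 2/4 ≈ 0.375.
P(at least two equal) = 1 − 0.375 = 0.625.

0.625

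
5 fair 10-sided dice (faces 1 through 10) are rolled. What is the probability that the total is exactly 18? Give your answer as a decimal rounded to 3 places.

There are 10^5 = 100000 equally likely outcomes.
The number of ordered 5-tuples from {1,…,10} summing to 18 is 2205.
P(sum = 18) = 2205/100000 = 441/20000 ≈ 0.022.

0.022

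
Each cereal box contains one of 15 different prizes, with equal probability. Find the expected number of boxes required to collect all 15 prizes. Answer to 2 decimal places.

After i distinct types are collected, each trial gives a new one with probability (15−i)/15, so the expected wait for the next new type is 15/(15−i).
E = 15/15 + 15/14 + 15/13 + 15/12 + 15/11 + 15/10 + 15/9 + 15/8 + 15/7 + 15/6 + 15/5 + 15/4 + 15/3 + 15/2 + 15/1 = 1195757/24024 ≈ 49.77.

49.77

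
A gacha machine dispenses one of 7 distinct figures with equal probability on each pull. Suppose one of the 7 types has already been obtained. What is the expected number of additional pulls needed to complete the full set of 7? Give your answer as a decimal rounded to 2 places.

Starting from 1 distinct type, each trial gives a new one with probability (7−i)/7 when i types are held, so the wait for the next new type is 7/(7−i).
E = 7/6 + 7/5 + 7/4 + 7/3 + 7/2 + 7/1 = 343/20 ≈ 17.15.

17.15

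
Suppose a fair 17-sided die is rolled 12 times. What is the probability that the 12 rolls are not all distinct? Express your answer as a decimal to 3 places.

0.995

P(all 12 different) = 17/17 · 16/17 · ··· · 6/17 ≈ 0.005.
P(at least two equal) = 1 − 0.005 = 0.995.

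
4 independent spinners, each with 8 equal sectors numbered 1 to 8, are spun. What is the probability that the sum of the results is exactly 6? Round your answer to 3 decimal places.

There are 8^4 = 4096 equally likely outcomes.
The number of ordered 4-tuples from {1,…,8} summing to 6 is 10.
P(sum = 6) = 10/4096 = 5/2048 ≈ 0.002.

0.002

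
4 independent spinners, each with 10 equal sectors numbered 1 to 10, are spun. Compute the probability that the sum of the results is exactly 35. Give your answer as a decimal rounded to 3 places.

There are 10^4 = 10000 equally likely outcomes.
The number of ordered 4-tuples from {1,…,10} summing to 35 is 56.
P(sum = 35) = 56/10000 = 7/1250 ≈ 0.006.

0.006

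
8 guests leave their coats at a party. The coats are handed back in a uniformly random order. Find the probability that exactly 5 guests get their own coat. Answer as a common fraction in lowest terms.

1/360

Choose which 5 of the 8 are fixed: C(8,5) = 56 ways.
The remaining 3 must have no fixed point: D(3) = 2.
P = 56·2/40320 = 1/360.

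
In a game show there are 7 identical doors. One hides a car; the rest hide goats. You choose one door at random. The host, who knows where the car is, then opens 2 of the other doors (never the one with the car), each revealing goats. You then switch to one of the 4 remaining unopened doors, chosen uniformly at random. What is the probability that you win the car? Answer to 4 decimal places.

0.2143

Your original door holds the car with probability 1/7, so the other 6 collectively hold it with probability 6/7.
The host can always find 2 empty doors to open, so the reveals don't change that 6/7; it is now spread over the 4 remaining unopened doors.
P(win by switching) = (6/7) · (1/4) = 3/14 ≈ 0.2143.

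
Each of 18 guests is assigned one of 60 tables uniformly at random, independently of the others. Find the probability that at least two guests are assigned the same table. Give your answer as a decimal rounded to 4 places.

It's easier to compute the probability that all 18 are distinct.
P(all distinct) = 60/60 · 59/60 · ··· · 43/60 ≈ 0.0583.
So the probability of at least one match is 1 − 0.0583 = 0.9417.

0.9417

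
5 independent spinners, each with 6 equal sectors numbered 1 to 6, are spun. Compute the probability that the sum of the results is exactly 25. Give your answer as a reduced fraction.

7/432

There are 6^5 = 7776 equally likely outcomes.
The number of ordered 5-tuples from {1,…,6} summing to 25 is 126.
P(sum = 25) = 126/7776 = 7/432.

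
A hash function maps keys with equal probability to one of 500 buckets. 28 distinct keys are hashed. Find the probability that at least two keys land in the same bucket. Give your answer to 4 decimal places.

It's easier to compute the probability that all 28 are distinct.
P(all distinct) = 500/500 · 499/500 · ··· · 473/500 ≈ 0.4629.
So the probability of at least one match is 1 − 0.4629 = 0.5371.

0.5371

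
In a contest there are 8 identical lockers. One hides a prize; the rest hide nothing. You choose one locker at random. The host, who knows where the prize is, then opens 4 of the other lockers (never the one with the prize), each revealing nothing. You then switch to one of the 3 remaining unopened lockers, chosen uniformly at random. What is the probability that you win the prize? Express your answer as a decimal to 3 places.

Your original locker holds the prize with probability 1/8, so the other 7 collectively hold it with probability 7/8.
The host can always find 4 empty lockers to open, so the reveals don't change that 7/8; it is now spread over the 3 remaining unopened lockers.
P(win by switching) = (7/8) · (1/3) = 7/24 ≈ 0.292.

0.292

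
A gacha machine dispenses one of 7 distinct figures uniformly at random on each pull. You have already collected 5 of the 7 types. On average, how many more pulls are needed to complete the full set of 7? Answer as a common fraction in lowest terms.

Starting from 5 distinct types, each trial gives a new one with probability (7−i)/7 when i types are held, so the wait for the next new type is 7/(7−i).
E = 7/2 + 7/1 = 21/2.

21/2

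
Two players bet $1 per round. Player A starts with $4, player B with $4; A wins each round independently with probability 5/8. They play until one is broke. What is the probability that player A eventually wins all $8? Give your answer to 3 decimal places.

0.885

Let r = q/p = (3/8)/(5/8) = 3/5. The recurrence P(i) = p·P(i+1) + q·P(i−1) with P(0)=0, P(8)=1 gives P(i) = (1 − r^i)/(1 − r^8).
P(4) = (1 − (3/5)^4) / (1 − (3/5)^8) = 625/706 ≈ 0.885.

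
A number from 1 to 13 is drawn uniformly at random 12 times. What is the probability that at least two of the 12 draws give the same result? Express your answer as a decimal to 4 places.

P(all 12 different) = 13/13 · 12/13 · ··· · 2/13 ≈ 0.0003.
P(at least two equal) = 1 − 0.0003 = 0.9997.

0.9997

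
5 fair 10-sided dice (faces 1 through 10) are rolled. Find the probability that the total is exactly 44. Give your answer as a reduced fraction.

21/10000

There are 10^5 = 100000 equally likely outcomes.
The number of ordered 5-tuples from {1,…,10} summing to 44 is 210.
P(sum = 44) = 210/100000 = 21/10000.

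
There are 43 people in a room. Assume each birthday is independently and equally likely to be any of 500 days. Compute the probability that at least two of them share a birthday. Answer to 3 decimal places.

0.844

It's easier to compute the probability that all 43 are distinct.
P(all distinct) = 500/500 · 499/500 · ··· · 458/500 ≈ 0.156.
So the probability of at least one match is 1 − 0.156 = 0.844.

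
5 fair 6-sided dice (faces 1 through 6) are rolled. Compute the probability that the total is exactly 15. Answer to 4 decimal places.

There are 6^5 = 7776 equally likely outcomes.
The number of ordered 5-tuples from {1,…,6} summing to 15 is 651.
P(sum = 15) = 651/7776 = 217/2592 ≈ 0.0837.

0.0837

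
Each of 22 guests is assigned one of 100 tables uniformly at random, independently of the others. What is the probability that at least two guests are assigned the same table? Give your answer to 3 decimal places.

It's easier to compute the probability that all 22 are distinct.
P(all distinct) = 100/100 · 99/100 · ··· · 79/100 ≈ 0.082.
So the probability of at least one match is 1 − 0.082 = 0.918.

0.918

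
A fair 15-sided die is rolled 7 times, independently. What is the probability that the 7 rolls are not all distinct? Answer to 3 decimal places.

0.810

P(all 7 different) = 15/15 · 14/15 · ··· · 9/15 ≈ 0.190.
P(at least two equal) = 1 − 0.190 = 0.810.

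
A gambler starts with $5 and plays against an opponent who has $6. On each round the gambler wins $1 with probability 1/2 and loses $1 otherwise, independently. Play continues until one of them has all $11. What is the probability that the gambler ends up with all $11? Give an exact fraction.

5/11

With a fair step, P(i) = ½P(i−1) + ½P(i+1) with P(0)=0, P(11)=1 has the linear solution P(i) = i/11.
P(5) = 5/11.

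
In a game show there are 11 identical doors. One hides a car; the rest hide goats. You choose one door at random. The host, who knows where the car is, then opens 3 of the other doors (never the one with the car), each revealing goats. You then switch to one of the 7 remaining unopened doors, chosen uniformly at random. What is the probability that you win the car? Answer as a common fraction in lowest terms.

10/77

Your original door holds the car with probability 1/11, so the other 10 collectively hold it with probability 10/11.
The host can always find 3 empty doors to open, so the reveals don't change that 10/11; it is now spread over the 7 remaining unopened doors.
P(win by switching) = (10/11) · (1/7) = 10/77.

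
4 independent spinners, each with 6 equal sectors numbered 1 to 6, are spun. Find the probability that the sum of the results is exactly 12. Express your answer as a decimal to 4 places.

There are 6^4 = 1296 equally likely outcomes.
The number of ordered 4-tuples from {1,…,6} summing to 12 is 125.
P(sum = 12) = 125/1296 ≈ 0.0965.

0.0965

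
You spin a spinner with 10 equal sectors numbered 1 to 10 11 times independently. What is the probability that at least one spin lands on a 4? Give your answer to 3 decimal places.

P(no spin lands on a 4) = (9/10)^11 ≈ 0.314.
P(at least one) = 1 − 0.314 = 0.686.

0.686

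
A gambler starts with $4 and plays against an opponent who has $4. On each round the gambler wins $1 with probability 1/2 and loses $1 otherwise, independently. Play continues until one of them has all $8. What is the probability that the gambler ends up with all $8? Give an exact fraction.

1/2

With a fair step, P(i) = ½P(i−1) + ½P(i+1) with P(0)=0, P(8)=1 has the linear solution P(i) = i/8.
P(4) = 4/8 = 1/2.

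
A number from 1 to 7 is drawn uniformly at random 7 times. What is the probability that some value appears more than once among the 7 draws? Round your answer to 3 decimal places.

0.994

P(all 7 different) = 7/7 · 6/7 · ··· · 1/7 ≈ 0.006.
P(at least two equal) = 1 − 0.006 = 0.994.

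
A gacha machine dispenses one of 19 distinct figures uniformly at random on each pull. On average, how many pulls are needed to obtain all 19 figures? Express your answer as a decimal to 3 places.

After i distinct types are collected, each trial gives a new one with probability (19−i)/19, so the expected wait for the next new type is 19/(19−i).
E = 19/19 + 19/18 + 19/17 + 19/16 + 19/15 + 19/14 + 19/13 + 19/12 + 19/11 + 19/10 + 19/9 + 19/8 + 19/7 + 19/6 + 19/5 + 19/4 + 19/3 + 19/2 + 19/1 = 275295799/4084080 ≈ 67.407.

67.407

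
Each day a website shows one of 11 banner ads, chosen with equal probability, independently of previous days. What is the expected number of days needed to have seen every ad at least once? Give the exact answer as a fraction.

After i distinct types are collected, each trial gives a new one with probability (11−i)/11, so the expected wait for the next new type is 11/(11−i).
E = 11/11 + 11/10 + 11/9 + 11/8 + 11/7 + 11/6 + 11/5 + 11/4 + 11/3 + 11/2 + 11/1 = 83711/2520.

83711/2520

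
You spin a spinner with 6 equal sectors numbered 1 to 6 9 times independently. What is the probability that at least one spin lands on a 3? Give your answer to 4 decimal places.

P(no spin lands on a 3) = (5/6)^9 ≈ 0.1938.
P(at least one) = 1 − 0.1938 = 0.8062.

0.8062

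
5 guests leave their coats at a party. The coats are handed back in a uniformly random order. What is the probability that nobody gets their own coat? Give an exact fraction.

11/30

This is the derangement probability: permutations of 5 with no fixed point.
D(5) = 5! · (1 − 1/1! + 1/2! − ··· + (−1)^5/5!) = 44.
P = 44/120 = 11/30.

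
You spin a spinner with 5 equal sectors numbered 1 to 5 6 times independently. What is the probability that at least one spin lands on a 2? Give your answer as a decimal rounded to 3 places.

P(no spin lands on a 2) = (4/5)^6 ≈ 0.262.
P(at least one) = 1 − 0.262 = 0.738.

0.738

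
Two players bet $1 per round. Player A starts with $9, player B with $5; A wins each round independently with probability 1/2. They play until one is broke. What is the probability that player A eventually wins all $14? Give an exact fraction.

With a fair step, P(i) = ½P(i−1) + ½P(i+1) with P(0)=0, P(14)=1 has the linear solution P(i) = i/14.
P(9) = 9/14.

9/14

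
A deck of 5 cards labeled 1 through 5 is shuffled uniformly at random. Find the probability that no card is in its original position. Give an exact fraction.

11/30

This is the derangement probability: permutations of 5 with no fixed point.
D(5) = 5! · (1 − 1/1! + 1/2! − ··· + (−1)^5/5!) = 44.
P = 44/120 = 11/30.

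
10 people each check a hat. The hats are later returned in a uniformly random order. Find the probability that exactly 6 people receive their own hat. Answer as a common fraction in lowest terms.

Choose which 6 of the 10 are fixed: C(10,6) = 210 ways.
The remaining 4 must have no fixed point: D(4) = 9.
P = 210·9/3628800 = 1/1920.

1/1920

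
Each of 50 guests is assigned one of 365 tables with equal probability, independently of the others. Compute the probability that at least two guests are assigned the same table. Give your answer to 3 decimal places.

0.970

It's easier to compute the probability that all 50 are distinct.
P(all distinct) = 365/365 · 364/365 · ··· · 316/365 ≈ 0.030.
So the probability of at least one match is 1 − 0.030 = 0.970.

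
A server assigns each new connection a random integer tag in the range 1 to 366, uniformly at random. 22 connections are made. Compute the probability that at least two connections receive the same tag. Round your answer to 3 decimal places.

0.475

It's easier to compute the probability that all 22 are distinct.
P(all distinct) = 366/366 · 365/366 · ··· · 345/366 ≈ 0.525.
So the probability of at least one match is 1 − 0.525 = 0.475.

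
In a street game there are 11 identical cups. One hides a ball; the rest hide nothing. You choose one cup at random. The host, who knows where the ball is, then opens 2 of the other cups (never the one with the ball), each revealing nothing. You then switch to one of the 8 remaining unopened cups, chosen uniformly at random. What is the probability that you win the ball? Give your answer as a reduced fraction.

Your original cup holds the ball with probability 1/11, so the other 10 collectively hold it with probability 10/11.
The host can always find 2 empty cups to open, so the reveals don't change that 10/11; it is now spread over the 8 remaining unopened cups.
P(win by switching) = (10/11) · (1/8) = 5/44.

5/44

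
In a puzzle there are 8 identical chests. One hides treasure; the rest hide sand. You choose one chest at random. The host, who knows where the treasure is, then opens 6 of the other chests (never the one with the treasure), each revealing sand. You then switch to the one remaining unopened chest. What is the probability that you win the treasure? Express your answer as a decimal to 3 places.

0.875

Your original chest holds the treasure with probability 1/8, so the other 7 collectively hold it with probability 7/8.
The host can always find 6 empty chests to open, so the reveals don't change that 7/8; it is now spread over the 1 remaining unopened chest.
P(win by switching) = (7/8) · (1/1) = 7/8 ≈ 0.875.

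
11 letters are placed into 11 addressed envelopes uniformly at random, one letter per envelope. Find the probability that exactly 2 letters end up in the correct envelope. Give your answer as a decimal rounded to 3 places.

0.184

Choose which 2 of the 11 are fixed: C(11,2) = 55 ways.
The remaining 9 must have no fixed point: D(9) = 133496.
P = 55·133496/39916800 = 16687/90720 ≈ 0.184.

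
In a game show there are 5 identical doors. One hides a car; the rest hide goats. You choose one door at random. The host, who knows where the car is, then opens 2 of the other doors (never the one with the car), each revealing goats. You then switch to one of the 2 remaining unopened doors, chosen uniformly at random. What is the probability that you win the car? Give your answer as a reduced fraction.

2/5

Your original door holds the car with probability 1/5, so the other 4 collectively hold it with probability 4/5.
The host can always find 2 empty doors to open, so the reveals don't change that 4/5; it is now spread over the 2 remaining unopened doors.
P(win by switching) = (4/5) · (1/2) = 2/5.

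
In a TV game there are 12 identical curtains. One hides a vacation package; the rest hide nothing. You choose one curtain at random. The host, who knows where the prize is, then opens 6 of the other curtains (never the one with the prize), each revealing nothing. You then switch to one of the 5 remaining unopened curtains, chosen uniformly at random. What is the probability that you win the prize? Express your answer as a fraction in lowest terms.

Your original curtain holds the prize with probability 1/12, so the other 11 collectively hold it with probability 11/12.
The host can always find 6 empty curtains to open, so the reveals don't change that 11/12; it is now spread over the 5 remaining unopened curtains.
P(win by switching) = (11/12) · (1/5) = 11/60.

11/60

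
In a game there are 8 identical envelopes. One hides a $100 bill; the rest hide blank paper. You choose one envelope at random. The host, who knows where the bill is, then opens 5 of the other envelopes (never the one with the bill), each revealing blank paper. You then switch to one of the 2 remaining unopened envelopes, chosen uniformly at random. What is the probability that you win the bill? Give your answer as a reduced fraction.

Your original envelope holds the bill with probability 1/8, so the other 7 collectively hold it with probability 7/8.
The host can always find 5 empty envelopes to open, so the reveals don't change that 7/8; it is now spread over the 2 remaining unopened envelopes.
P(win by switching) = (7/8) · (1/2) = 7/16.

7/16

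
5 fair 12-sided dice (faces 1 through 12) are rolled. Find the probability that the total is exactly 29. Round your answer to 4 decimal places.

There are 12^5 = 248832 equally likely outcomes.
The number of ordered 5-tuples from {1,…,12} summing to 29 is 11385.
P(sum = 29) = 11385/248832 = 1265/27648 ≈ 0.0458.

0.0458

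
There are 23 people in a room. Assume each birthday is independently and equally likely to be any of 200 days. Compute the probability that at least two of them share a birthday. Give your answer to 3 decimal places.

0.732

It's easier to compute the probability that all 23 are distinct.
P(all distinct) = 200/200 · 199/200 · ··· · 178/200 ≈ 0.268.
So the probability of at least one match is 1 − 0.268 = 0.732.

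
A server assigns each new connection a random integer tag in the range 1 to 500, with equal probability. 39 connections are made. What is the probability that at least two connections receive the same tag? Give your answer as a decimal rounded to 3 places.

0.782

It's easier to compute the probability that all 39 are distinct.
P(all distinct) = 500/500 · 499/500 · ··· · 462/500 ≈ 0.218.
So the probability of at least one match is 1 − 0.218 = 0.782.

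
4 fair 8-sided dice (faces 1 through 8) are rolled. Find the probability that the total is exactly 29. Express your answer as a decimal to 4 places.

There are 8^4 = 4096 equally likely outcomes.
The number of ordered 4-tuples from {1,…,8} summing to 29 is 20.
P(sum = 29) = 20/4096 = 5/1024 ≈ 0.0049.

0.0049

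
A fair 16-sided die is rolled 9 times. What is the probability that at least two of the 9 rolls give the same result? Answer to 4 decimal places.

P(all 9 different) = 16/16 · 15/16 · ··· · 8/16 ≈ 0.0604.
P(at least two equal) = 1 − 0.0604 = 0.9396.

0.9396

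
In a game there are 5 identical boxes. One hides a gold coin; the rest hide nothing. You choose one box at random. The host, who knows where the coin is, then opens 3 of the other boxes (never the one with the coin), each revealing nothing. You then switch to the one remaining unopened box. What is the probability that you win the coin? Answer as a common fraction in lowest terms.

Your original box holds the coin with probability 1/5, so the other 4 collectively hold it with probability 4/5.
The host can always find 3 empty boxes to open, so the reveals don't change that 4/5; it is now spread over the 1 remaining unopened box.
P(win by switching) = (4/5) · (1/1) = 4/5.

4/5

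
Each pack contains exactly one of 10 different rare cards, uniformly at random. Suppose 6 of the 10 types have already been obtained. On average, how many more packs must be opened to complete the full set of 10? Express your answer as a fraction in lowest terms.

Starting from 6 distinct types, each trial gives a new one with probability (10−i)/10 when i types are held, so the wait for the next new type is 10/(10−i).
E = 10/4 + 10/3 + 10/2 + 10/1 = 125/6.

125/6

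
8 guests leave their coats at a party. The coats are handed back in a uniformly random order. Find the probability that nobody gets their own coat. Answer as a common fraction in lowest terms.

This is the derangement probability: permutations of 8 with no fixed point.
D(8) = 8! · (1 − 1/1! + 1/2! − ··· + (−1)^8/8!) = 14833.
P = 14833/40320 = 2119/5760.

2119/5760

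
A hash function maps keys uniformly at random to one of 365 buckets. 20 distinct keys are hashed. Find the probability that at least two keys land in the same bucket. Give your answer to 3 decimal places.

It's easier to compute the probability that all 20 are distinct.
P(all distinct) = 365/365 · 364/365 · ··· · 346/365 ≈ 0.589.
So the probability of at least one match is 1 − 0.589 = 0.411.

0.411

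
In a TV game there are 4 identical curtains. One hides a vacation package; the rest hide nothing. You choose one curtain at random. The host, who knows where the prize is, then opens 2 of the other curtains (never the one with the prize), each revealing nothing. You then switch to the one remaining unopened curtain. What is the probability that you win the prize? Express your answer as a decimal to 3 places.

0.750

Your original curtain holds the prize with probability 1/4, so the other 3 collectively hold it with probability 3/4.
The host can always find 2 empty curtains to open, so the reveals don't change that 3/4; it is now spread over the 1 remaining unopened curtain.
P(win by switching) = (3/4) · (1/1) = 3/4 ≈ 0.750.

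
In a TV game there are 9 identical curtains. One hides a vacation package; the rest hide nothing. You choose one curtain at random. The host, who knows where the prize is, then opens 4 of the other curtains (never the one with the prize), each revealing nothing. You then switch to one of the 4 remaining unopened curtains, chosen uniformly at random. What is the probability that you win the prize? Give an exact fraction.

2/9

Your original curtain holds the prize with probability 1/9, so the other 8 collectively hold it with probability 8/9.
The host can always find 4 empty curtains to open, so the reveals don't change that 8/9; it is now spread over the 4 remaining unopened curtains.
P(win by switching) = (8/9) · (1/4) = 2/9.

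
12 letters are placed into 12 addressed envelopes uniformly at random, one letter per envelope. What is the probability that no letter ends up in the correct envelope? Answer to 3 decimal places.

0.368

This is the derangement probability: permutations of 12 with no fixed point.
D(12) = 12! · (1 − 1/1! + 1/2! − ··· + (−1)^12/12!) = 176214841.
P = 176214841/479001600 = 16019531/43545600 ≈ 0.368.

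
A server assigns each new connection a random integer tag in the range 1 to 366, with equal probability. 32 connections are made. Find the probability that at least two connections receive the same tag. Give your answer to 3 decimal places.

0.752

It's easier to compute the probability that all 32 are distinct.
P(all distinct) = 366/366 · 365/366 · ··· · 335/366 ≈ 0.248.
So the probability of at least one match is 1 − 0.248 = 0.752.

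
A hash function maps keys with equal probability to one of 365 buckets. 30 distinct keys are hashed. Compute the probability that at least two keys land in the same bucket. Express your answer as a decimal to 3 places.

0.706

It's easier to compute the probability that all 30 are distinct.
P(all distinct) = 365/365 · 364/365 · ··· · 336/365 ≈ 0.294.
So the probability of at least one match is 1 − 0.294 = 0.706.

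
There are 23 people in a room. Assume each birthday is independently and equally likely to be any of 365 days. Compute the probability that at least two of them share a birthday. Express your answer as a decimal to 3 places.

0.507

It's easier to compute the probability that all 23 are distinct.
P(all distinct) = 365/365 · 364/365 · ··· · 343/365 ≈ 0.493.
So the probability of at least one match is 1 − 0.493 = 0.507.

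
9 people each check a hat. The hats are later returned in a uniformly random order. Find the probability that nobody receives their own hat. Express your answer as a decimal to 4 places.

This is the derangement probability: permutations of 9 with no fixed point.
D(9) = 9! · (1 − 1/1! + 1/2! − ··· + (−1)^9/9!) = 133496.
P = 133496/362880 = 16687/45360 ≈ 0.3679.

0.3679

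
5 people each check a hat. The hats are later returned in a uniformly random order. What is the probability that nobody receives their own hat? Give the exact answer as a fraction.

This is the derangement probability: permutations of 5 with no fixed point.
D(5) = 5! · (1 − 1/1! + 1/2! − ··· + (−1)^5/5!) = 44.
P = 44/120 = 11/30.

11/30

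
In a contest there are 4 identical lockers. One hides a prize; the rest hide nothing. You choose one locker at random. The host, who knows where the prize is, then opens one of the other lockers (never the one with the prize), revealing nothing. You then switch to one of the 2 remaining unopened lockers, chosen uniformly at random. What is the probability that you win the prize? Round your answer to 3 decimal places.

Your original locker holds the prize with probability 1/4, so the other 3 collectively hold it with probability 3/4.
The host can always find an empty locker to open, so this doesn't change that 3/4; it is now spread over the 2 remaining unopened lockers.
P(win by switching) = (3/4) · (1/2) = 3/8 ≈ 0.375.

0.375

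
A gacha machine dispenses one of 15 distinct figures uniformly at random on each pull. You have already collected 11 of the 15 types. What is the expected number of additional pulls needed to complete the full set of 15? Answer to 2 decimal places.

Starting from 11 distinct types, each trial gives a new one with probability (15−i)/15 when i types are held, so the wait for the next new type is 15/(15−i).
E = 15/4 + 15/3 + 15/2 + 15/1 = 125/4 ≈ 31.25.

31.25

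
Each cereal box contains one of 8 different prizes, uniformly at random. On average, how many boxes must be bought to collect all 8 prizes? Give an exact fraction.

761/35

After i distinct types are collected, each trial gives a new one with probability (8−i)/8, so the expected wait for the next new type is 8/(8−i).
E = 8/8 + 8/7 + 8/6 + 8/5 + 8/4 + 8/3 + 8/2 + 8/1 = 761/35.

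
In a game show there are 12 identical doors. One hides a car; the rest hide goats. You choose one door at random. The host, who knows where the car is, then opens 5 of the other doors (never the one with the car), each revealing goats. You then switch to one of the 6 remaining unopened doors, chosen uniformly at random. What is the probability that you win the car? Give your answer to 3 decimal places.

0.153

Your original door holds the car with probability 1/12, so the other 11 collectively hold it with probability 11/12.
The host can always find 5 empty doors to open, so the reveals don't change that 11/12; it is now spread over the 6 remaining unopened doors.
P(win by switching) = (11/12) · (1/6) = 11/72 ≈ 0.153.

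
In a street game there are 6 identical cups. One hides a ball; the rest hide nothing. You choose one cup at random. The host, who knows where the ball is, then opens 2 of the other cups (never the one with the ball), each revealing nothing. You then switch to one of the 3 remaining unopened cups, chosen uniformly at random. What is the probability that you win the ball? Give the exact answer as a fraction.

Your original cup holds the ball with probability 1/6, so the other 5 collectively hold it with probability 5/6.
The host can always find 2 empty cups to open, so the reveals don't change that 5/6; it is now spread over the 3 remaining unopened cups.
P(win by switching) = (5/6) · (1/3) = 5/18.

5/18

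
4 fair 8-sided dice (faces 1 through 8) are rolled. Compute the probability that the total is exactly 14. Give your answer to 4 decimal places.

There are 8^4 = 4096 equally likely outcomes.
The number of ordered 4-tuples from {1,…,8} summing to 14 is 246.
P(sum = 14) = 246/4096 = 123/2048 ≈ 0.0601.

0.0601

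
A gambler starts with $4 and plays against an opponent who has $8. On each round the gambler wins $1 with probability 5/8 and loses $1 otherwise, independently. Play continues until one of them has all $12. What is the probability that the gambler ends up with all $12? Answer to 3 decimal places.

Let r = q/p = (3/8)/(5/8) = 3/5. The recurrence P(i) = p·P(i+1) + q·P(i−1) with P(0)=0, P(12)=1 gives P(i) = (1 − r^i)/(1 − r^12).
P(4) = (1 − (3/5)^4) / (1 − (3/5)^12) = 390625/447811 ≈ 0.872.

0.872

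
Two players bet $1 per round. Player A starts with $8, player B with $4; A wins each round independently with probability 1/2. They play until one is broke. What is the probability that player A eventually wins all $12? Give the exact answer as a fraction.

2/3

With a fair step, P(i) = ½P(i−1) + ½P(i+1) with P(0)=0, P(12)=1 has the linear solution P(i) = i/12.
P(8) = 8/12 = 2/3.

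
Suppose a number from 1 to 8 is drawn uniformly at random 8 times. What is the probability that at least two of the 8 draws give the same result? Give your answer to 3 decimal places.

0.998

P(all 8 different) = 8/8 · 7/8 · ··· · 1/8 ≈ 0.002.
P(at least two equal) = 1 − 0.002 = 0.998.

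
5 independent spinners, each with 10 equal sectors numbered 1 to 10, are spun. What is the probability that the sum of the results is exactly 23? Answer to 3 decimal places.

There are 10^5 = 100000 equally likely outcomes.
The number of ordered 5-tuples from {1,…,10} summing to 23 is 4840.
P(sum = 23) = 4840/100000 = 121/2500 ≈ 0.048.

0.048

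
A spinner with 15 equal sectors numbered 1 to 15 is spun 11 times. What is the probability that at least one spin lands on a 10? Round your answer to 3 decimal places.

P(no spin lands on a 10) = (14/15)^11 ≈ 0.468.
P(at least one) = 1 − 0.468 = 0.532.

0.532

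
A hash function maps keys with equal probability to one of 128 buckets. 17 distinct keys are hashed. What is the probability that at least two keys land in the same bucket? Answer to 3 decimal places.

0.671

It's easier to compute the probability that all 17 are distinct.
P(all distinct) = 128/128 · 127/128 · ··· · 112/128 ≈ 0.329.
So the probability of at least one match is 1 − 0.329 = 0.671.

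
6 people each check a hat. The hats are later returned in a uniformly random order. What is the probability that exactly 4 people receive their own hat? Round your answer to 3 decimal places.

0.021

Choose which 4 of the 6 are fixed: C(6,4) = 15 ways.
The remaining 2 must have no fixed point: D(2) = 1.
P = 15·1/720 = 1/48 ≈ 0.021.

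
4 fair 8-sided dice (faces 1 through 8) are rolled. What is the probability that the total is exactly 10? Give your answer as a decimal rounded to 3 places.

0.021

There are 8^4 = 4096 equally likely outcomes.
The number of ordered 4-tuples from {1,…,8} summing to 10 is 84.
P(sum = 10) = 84/4096 = 21/1024 ≈ 0.021.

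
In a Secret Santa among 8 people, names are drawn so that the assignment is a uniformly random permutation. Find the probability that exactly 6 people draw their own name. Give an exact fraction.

1/1440

Choose which 6 of the 8 are fixed: C(8,6) = 28 ways.
The remaining 2 must have no fixed point: D(2) = 1.
P = 28·1/40320 = 1/1440.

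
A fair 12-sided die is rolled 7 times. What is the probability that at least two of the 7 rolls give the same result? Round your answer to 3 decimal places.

P(all 7 different) = 12/12 · 11/12 · ··· · 6/12 ≈ 0.111.
P(at least two equal) = 1 − 0.111 = 0.889.

0.889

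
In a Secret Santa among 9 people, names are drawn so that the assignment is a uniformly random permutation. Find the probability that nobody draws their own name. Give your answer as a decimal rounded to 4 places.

This is the derangement probability: permutations of 9 with no fixed point.
D(9) = 9! · (1 − 1/1! + 1/2! − ··· + (−1)^9/9!) = 133496.
P = 133496/362880 = 16687/45360 ≈ 0.3679.

0.3679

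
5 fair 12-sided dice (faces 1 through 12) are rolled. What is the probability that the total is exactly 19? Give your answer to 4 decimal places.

There are 12^5 = 248832 equally likely outcomes.
The number of ordered 5-tuples from {1,…,12} summing to 19 is 2985.
P(sum = 19) = 2985/248832 = 995/82944 ≈ 0.0120.

0.0120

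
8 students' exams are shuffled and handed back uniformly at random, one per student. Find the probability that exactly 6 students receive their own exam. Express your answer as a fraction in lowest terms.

1/1440

Choose which 6 of the 8 are fixed: C(8,6) = 28 ways.
The remaining 2 must have no fixed point: D(2) = 1.
P = 28·1/40320 = 1/1440.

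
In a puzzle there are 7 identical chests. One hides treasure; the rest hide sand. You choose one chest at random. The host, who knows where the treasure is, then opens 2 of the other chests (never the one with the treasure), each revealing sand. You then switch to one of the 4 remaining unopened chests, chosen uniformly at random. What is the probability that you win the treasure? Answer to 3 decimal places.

Your original chest holds the treasure with probability 1/7, so the other 6 collectively hold it with probability 6/7.
The host can always find 2 empty chests to open, so the reveals don't change that 6/7; it is now spread over the 4 remaining unopened chests.
P(win by switching) = (6/7) · (1/4) = 3/14 ≈ 0.214.

0.214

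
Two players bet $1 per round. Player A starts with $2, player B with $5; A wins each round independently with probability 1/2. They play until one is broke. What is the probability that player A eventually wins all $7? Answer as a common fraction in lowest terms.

With a fair step, P(i) = ½P(i−1) + ½P(i+1) with P(0)=0, P(7)=1 has the linear solution P(i) = i/7.
P(2) = 2/7.

2/7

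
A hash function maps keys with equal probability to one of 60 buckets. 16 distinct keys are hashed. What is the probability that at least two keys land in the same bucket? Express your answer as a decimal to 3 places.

It's easier to compute the probability that all 16 are distinct.
P(all distinct) = 60/60 · 59/60 · ··· · 45/60 ≈ 0.111.
So the probability of at least one match is 1 − 0.111 = 0.889.

0.889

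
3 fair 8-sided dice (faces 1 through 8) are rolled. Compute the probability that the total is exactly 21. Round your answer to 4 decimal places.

There are 8^3 = 512 equally likely outcomes.
The number of ordered 3-tuples from {1,…,8} summing to 21 is 10.
P(sum = 21) = 10/512 = 5/256 ≈ 0.0195.

0.0195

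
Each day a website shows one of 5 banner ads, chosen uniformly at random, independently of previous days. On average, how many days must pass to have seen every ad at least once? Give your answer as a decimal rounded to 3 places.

After i distinct types are collected, each trial gives a new one with probability (5−i)/5, so the expected wait for the next new type is 5/(5−i).
E = 5/5 + 5/4 + 5/3 + 5/2 + 5/1 = 137/12 ≈ 11.417.

11.417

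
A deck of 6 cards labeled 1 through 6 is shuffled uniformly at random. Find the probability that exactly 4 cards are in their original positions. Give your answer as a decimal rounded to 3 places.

0.021

Choose which 4 of the 6 are fixed: C(6,4) = 15 ways.
The remaining 2 must have no fixed point: D(2) = 1.
P = 15·1/720 = 1/48 ≈ 0.021.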